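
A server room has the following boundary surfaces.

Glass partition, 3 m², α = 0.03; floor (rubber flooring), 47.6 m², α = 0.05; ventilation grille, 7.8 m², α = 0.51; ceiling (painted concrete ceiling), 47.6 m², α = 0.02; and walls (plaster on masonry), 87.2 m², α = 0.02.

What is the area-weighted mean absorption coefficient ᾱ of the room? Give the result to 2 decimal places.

0.05

Total surface area S = 193.2 m².
A = 3*0.03 + 47.6*0.05 + 7.8*0.51 + 47.6*0.02 + 87.2*0.02 = 9.144 sabins.
ᾱ = 9.144 / 193.2 = 0.05.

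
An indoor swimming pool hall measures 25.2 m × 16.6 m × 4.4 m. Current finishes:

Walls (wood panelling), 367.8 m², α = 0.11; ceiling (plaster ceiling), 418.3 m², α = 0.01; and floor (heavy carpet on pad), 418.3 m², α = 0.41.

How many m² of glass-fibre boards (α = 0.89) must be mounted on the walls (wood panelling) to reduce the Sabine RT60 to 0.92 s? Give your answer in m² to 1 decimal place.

135.8

Equivalent absorption area: A₁ = 367.8·0.11 + 418.3·0.01 + 418.3·0.41 = 216.144 m².
V = 1840.608 m³. Target absorption A₂ = 0.161 × 1840.608 / 0.92 = 322.106 sabins.
ΔA needed = 322.106 − 216.144 = 105.962 sabins.
Net gain per m²: Δα = 0.89 − 0.11 = 0.78.
Area = ΔA/Δα = 105.962/0.78 = 135.8 m².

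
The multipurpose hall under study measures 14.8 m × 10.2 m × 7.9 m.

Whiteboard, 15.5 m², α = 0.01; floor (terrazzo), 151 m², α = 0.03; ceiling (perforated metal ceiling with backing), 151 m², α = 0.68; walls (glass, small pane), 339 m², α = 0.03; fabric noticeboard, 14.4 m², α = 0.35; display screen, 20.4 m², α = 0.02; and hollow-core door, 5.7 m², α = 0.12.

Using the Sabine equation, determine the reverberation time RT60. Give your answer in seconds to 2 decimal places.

Equivalent absorption area: A = 15.5×0.01 + 151×0.03 + 151×0.68 + 339×0.03 + 14.4×0.35 + 20.4×0.02 + 5.7×0.12 = 123.667 m².
Volume V = 14.8 × 10.2 × 7.9 = 1192.584 m³.
RT60 = 0.161 · V / A = 0.161 × 1192.584 / 123.667 = 1.55 s.

1.55 seconds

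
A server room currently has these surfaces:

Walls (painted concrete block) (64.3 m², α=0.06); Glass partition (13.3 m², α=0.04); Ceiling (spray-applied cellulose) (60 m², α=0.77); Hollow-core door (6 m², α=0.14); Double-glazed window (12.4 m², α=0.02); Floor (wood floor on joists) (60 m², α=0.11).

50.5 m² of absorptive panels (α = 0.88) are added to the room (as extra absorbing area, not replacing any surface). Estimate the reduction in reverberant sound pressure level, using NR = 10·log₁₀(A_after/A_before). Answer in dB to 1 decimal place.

Summing Sᵢαᵢ: 3.858 + 0.532 + 46.200 + 0.840 + 0.248 + 6.600 → A_before = 58.278 sabins.
Treatment contributes 50.5·0.88 = 44.440 sabins.
A_after = 58.278 + 44.440 = 102.718 sabins.
Reduction = 10 log₁₀(A_after/A_before) = 10 log₁₀(1.7626) = 2.5 dB.

2.5 dB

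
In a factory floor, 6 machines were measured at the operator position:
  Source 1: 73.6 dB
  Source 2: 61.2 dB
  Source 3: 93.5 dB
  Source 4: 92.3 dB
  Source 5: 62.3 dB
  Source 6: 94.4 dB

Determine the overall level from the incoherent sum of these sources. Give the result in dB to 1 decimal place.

98.3 dB

Sum in the linear (power) domain: Σ 10^(Lᵢ/10) = 10^(73.6/10) + 10^(61.2/10) + 10^(93.5/10) + 10^(92.3/10) + 10^(62.3/10) + 10^(94.4/10) = 6.717e+09.
Back to dB: 10·log₁₀ Σ = 98.3 dB.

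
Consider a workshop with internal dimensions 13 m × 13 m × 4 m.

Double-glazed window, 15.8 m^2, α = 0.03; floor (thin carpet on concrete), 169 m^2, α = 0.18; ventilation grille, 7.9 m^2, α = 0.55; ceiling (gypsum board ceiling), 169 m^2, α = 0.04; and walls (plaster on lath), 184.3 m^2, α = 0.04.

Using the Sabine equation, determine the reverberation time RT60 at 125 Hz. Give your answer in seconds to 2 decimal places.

2.20 s

Equivalent absorption area: A = 15.8×0.03 + 169×0.18 + 7.9×0.55 + 169×0.04 + 184.3×0.04 = 49.371 m^2.
Room volume: 676 m³.
T = 0.161 V/A = 0.161·676/49.371 = 2.20 s.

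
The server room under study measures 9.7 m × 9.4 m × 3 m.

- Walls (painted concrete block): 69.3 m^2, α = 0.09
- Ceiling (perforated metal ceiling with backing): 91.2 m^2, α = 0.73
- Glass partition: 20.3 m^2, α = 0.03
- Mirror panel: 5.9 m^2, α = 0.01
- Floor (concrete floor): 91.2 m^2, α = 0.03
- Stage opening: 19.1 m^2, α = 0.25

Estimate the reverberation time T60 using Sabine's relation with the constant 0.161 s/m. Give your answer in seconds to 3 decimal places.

0.544 s

A = Σ Sᵢαᵢ = 69.3*0.09 + 91.2*0.73 + 20.3*0.03 + 5.9*0.01 + 91.2*0.03 + 19.1*0.25 = 80.992 sabins.
Volume V = 9.7 × 9.4 × 3 = 273.54 m³.
T = 0.161 V/A = 0.161·273.54/80.992 = 0.544 s.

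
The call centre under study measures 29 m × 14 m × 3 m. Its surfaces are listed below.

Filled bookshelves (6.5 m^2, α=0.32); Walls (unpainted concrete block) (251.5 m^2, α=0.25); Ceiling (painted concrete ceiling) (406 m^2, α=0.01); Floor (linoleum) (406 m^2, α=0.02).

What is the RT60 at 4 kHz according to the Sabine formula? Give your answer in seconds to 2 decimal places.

2.54 s

A = Σ Sᵢαᵢ = 6.5·0.32 + 251.5·0.25 + 406·0.01 + 406·0.02 = 77.135 sabins.
V = 29·14·3 = 1218 m³.
RT60 = 0.161 · V / A = 0.161 × 1218 / 77.135 = 2.54 s.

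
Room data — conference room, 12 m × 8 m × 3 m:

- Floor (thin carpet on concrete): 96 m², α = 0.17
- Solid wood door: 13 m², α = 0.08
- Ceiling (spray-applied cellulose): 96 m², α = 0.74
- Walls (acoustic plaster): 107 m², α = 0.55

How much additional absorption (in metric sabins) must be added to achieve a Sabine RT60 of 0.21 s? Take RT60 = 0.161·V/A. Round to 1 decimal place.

A₁ = Σ Sᵢαᵢ = 96·0.17 + 13·0.08 + 96·0.74 + 107·0.55 = 147.250 sabins.
For T = 0.21 s, need A₂ = 0.161·V/T = 0.161·288/0.21 = 220.800 sabins.
ΔA = A₂ − A₁ = 220.800 − 147.250 = 73.6 sabins.

73.6 sabins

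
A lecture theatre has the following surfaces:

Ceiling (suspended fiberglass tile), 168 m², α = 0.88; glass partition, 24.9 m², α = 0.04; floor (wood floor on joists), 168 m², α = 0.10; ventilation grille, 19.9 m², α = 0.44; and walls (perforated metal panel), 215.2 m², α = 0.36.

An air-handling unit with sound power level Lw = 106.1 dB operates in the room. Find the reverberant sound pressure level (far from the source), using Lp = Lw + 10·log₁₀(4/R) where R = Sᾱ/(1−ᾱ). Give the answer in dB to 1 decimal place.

85.7 dB

Σ(Sᵢαᵢ) = 168×0.88 + 24.9×0.04 + 168×0.10 + 19.9×0.44 + 215.2×0.36 = 251.864; total area S = 596.0 m².
ᾱ = 251.864/596.0 = 0.4226; R = Sᾱ/(1−ᾱ) = 251.864/(1−0.4226) = 436.204 m².
Lp = Lw + 10 log₁₀(4/R) = 106.1 -20.38 = 85.7 dB.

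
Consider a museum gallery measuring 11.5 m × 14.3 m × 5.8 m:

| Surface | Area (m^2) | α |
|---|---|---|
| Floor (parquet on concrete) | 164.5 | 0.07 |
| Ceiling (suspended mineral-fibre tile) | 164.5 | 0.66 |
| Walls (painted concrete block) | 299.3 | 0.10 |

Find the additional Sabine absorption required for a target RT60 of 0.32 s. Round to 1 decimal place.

Equivalent absorption area: A₁ = 164.5*0.07 + 164.5*0.66 + 299.3*0.10 = 150.015 m^2.
For T = 0.32 s, need A₂ = 0.161·V/T = 0.161·953.81/0.32 = 479.886 sabins.
Additional absorption ΔA = 479.886 − 150.015 = 329.9 sabins.

329.9 sabins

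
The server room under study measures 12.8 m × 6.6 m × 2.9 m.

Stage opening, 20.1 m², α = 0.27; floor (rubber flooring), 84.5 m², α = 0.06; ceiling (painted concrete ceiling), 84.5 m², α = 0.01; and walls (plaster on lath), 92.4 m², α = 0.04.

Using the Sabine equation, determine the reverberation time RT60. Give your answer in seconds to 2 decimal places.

Summing Sᵢαᵢ: 5.427 + 5.070 + 0.845 + 3.696 → A = 15.038 sabins.
Volume V = 12.8 × 6.6 × 2.9 = 244.992 m³.
Sabine: RT60 = 0.161 × 244.992 / 15.038 = 2.62 s.

2.62 s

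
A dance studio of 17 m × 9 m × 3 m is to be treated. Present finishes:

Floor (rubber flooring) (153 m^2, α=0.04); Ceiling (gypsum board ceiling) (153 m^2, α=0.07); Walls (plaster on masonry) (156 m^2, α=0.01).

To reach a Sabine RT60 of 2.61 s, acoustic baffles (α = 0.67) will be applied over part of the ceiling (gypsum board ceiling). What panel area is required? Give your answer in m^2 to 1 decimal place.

Summing Sᵢαᵢ: 6.120 + 10.710 + 1.560 → A₁ = 18.390 sabins.
Required A₂ = 0.161·459/2.61 = 28.314 sabins.
ΔA needed = 28.314 − 18.390 = 9.924 sabins.
Each m^2 of panel replacing the ceiling (gypsum board ceiling) adds (0.67 − 0.07) = 0.60 sabins.
Panel area = 9.924 / 0.60 = 16.5 m^2.

16.5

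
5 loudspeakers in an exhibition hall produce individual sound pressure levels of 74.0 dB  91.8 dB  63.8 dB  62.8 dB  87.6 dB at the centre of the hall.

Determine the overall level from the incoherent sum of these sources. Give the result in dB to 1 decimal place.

93.3 dB

Σ 10^(Lᵢ/10) = 2.118e+09.
Combined level = 10 log₁₀(2.118e+09) = 93.3 dB.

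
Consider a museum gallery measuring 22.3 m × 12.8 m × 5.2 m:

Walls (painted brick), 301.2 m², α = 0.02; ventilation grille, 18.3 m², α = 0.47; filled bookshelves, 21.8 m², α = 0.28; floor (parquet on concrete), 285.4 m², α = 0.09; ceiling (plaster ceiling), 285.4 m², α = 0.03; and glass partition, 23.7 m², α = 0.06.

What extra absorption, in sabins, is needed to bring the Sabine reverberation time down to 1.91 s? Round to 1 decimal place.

Summing Sᵢαᵢ: 6.024 + 8.601 + 6.104 + 25.686 + 8.562 + 1.422 → A₁ = 56.399 sabins.
Target A₂ = 0.161·1484.288/1.91 = 125.115 sabins (V = 1484.288 m³).
ΔA = A₂ − A₁ = 125.115 − 56.399 = 68.7 sabins.

68.7 sabins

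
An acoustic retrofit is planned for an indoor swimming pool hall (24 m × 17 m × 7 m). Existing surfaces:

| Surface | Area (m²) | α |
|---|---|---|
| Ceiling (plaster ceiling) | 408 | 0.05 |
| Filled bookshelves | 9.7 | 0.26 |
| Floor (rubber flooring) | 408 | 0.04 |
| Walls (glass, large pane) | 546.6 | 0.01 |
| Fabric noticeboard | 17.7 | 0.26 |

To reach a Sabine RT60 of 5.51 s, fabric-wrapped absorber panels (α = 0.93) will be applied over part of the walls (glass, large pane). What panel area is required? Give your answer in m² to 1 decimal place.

37.1

Total absorption A₁ = 408*0.05 + 9.7*0.26 + 408*0.04 + 546.6*0.01 + 17.7*0.26
  = 20.400 + 2.522 + 16.320 + 5.466 + 4.602 = 49.310 m² sabins.
V = 2856 m³. Target absorption A₂ = 0.161 × 2856 / 5.51 = 83.451 sabins.
ΔA needed = 83.451 − 49.310 = 34.141 sabins.
Net gain per m²: Δα = 0.93 − 0.01 = 0.92.
Panel area = 34.141 / 0.92 = 37.1 m².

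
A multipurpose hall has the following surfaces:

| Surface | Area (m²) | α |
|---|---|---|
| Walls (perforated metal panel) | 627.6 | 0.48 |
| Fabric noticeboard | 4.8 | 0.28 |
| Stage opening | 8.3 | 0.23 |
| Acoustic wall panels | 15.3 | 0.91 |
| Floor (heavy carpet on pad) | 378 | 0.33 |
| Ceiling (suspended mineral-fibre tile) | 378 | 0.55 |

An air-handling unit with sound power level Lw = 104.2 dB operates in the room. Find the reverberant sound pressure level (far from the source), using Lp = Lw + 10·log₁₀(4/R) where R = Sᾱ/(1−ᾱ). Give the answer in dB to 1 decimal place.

Σ(Sᵢαᵢ) = 627.6·0.48 + 4.8·0.28 + 8.3·0.23 + 15.3·0.91 + 378·0.33 + 378·0.55 = 651.064; total area S = 1412.0 m².
ᾱ = 0.4611, so room constant R = A/(1−ᾱ) = 1208.135 m².
Lp = Lw + 10 log₁₀(4/R) = 104.2 -24.80 = 79.4 dB.

79.4 dB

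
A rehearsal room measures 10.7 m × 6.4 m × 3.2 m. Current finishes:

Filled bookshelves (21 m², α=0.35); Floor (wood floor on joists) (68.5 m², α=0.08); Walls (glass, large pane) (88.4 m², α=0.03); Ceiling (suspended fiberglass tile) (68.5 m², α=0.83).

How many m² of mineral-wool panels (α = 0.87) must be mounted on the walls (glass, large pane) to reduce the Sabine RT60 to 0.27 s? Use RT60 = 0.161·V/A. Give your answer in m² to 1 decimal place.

A₁ = Σ Sᵢαᵢ = 21×0.35 + 68.5×0.08 + 88.4×0.03 + 68.5×0.83 = 72.337 sabins.
V = 219.136 m³. Target absorption A₂ = 0.161 × 219.136 / 0.27 = 130.670 sabins.
Absorption to add: 130.670 − 72.337 = 58.333 sabins.
Each m² of panel replacing the walls (glass, large pane) adds (0.87 − 0.03) = 0.84 sabins.
Area = ΔA/Δα = 58.333/0.84 = 69.4 m².

69.4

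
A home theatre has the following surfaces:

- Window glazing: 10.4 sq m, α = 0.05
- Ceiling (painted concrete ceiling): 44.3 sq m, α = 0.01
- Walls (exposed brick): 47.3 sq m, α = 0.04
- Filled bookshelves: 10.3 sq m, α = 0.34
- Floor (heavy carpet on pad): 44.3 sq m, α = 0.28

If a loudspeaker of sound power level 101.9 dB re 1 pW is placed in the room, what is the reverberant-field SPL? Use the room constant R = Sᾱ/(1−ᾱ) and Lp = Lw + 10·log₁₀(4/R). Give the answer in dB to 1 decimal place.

A = 18.761 sabins; S = 156.6 sq m.
ᾱ = 0.1198, so room constant R = A/(1−ᾱ) = 21.314 sq m.
Lp = Lw + 10 log₁₀(4/R) = 101.9 -7.27 = 94.6 dB.

94.6 dB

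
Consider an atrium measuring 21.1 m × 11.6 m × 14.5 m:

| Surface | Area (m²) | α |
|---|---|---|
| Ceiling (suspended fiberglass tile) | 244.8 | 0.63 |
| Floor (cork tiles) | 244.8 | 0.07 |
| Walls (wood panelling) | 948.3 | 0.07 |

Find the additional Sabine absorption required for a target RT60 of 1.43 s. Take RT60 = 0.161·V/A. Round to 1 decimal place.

Summing Sᵢαᵢ: 154.224 + 17.136 + 66.381 → A₁ = 237.741 sabins.
Target A₂ = 0.161·3549.02/1.43 = 399.575 sabins (V = 3549.02 m³).
Additional absorption ΔA = 399.575 − 237.741 = 161.8 sabins.

161.8 sabins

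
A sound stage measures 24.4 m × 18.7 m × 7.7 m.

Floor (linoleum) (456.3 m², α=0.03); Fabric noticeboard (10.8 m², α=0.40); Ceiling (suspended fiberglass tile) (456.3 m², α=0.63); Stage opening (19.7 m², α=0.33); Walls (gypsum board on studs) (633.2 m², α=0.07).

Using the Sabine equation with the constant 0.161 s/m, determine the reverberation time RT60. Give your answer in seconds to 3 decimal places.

1.588 s

Equivalent absorption area: A = 456.3*0.03 + 10.8*0.40 + 456.3*0.63 + 19.7*0.33 + 633.2*0.07 = 356.303 m².
Volume V = 24.4 × 18.7 × 7.7 = 3513.356 m³.
RT60 = 0.161 · V / A = 0.161 × 3513.356 / 356.303 = 1.588 s.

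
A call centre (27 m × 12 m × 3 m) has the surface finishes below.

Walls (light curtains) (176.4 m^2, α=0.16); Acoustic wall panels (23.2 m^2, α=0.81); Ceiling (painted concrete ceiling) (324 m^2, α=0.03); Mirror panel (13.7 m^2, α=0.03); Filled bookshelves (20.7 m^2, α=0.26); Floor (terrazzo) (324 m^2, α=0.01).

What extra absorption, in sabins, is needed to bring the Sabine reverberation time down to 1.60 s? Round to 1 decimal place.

32.0 sabins

Summing Sᵢαᵢ: 28.224 + 18.792 + 9.720 + 0.411 + 5.382 + 3.240 → A₁ = 65.769 sabins.
V = 972 m³. Required absorption A₂ = 0.161 × 972 / 1.60 = 97.807 sabins.
ΔA = A₂ − A₁ = 97.807 − 65.769 = 32.0 sabins.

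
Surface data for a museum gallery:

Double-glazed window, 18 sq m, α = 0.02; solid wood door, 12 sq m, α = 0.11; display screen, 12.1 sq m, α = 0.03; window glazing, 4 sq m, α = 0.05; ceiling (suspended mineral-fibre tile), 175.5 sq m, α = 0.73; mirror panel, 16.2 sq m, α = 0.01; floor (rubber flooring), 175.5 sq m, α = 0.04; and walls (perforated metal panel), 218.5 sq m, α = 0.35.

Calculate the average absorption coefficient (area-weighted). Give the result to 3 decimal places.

0.339

Total surface area S = 631.8 sq m.
Σ(Sᵢαᵢ) = 18*0.02 + 12*0.11 + 12.1*0.03 + 4*0.05 + 175.5*0.73 + 16.2*0.01 + 175.5*0.04 + 218.5*0.35 = 214.015.
ᾱ = A/S = 0.339.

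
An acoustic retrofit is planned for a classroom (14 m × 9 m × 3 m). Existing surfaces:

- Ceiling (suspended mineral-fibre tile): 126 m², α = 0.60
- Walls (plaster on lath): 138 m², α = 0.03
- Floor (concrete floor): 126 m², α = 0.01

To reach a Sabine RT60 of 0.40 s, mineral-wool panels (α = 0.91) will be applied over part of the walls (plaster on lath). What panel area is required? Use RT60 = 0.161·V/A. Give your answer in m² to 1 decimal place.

80.8

Equivalent absorption area: A₁ = 126×0.60 + 138×0.03 + 126×0.01 = 81.000 m².
V = 378 m³. Target absorption A₂ = 0.161 × 378 / 0.40 = 152.145 sabins.
ΔA needed = 152.145 − 81.000 = 71.145 sabins.
Each m² of panel replacing the walls (plaster on lath) adds (0.91 − 0.03) = 0.88 sabins.
Area = ΔA/Δα = 71.145/0.88 = 80.8 m².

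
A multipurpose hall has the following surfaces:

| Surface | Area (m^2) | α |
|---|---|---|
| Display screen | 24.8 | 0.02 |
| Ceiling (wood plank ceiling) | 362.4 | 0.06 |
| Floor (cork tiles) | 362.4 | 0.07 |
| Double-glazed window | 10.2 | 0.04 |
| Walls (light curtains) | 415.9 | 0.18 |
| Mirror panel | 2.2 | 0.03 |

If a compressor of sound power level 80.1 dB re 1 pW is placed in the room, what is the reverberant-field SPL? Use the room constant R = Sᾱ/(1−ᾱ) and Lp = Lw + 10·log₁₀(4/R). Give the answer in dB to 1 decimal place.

64.7 dB

A = 122.944 sabins; S = 1177.9 m^2.
ᾱ = 0.1044, so room constant R = A/(1−ᾱ) = 137.276 m^2.
Lp = 80.1 + 10·log₁₀(4/137.276) = 80.1 + (-15.36) = 64.7 dB.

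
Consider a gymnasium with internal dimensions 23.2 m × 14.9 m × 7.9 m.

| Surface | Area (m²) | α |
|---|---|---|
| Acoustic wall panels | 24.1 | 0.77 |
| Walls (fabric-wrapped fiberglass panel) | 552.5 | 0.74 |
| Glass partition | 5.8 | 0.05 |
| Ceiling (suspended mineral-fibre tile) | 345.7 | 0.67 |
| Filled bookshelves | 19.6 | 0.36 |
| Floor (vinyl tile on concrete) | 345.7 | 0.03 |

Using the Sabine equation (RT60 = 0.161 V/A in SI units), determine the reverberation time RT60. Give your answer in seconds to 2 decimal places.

0.65 seconds

Total absorption A = 24.1·0.77 + 552.5·0.74 + 5.8·0.05 + 345.7·0.67 + 19.6·0.36 + 345.7·0.03
  = 18.557 + 408.850 + 0.290 + 231.619 + 7.056 + 10.371 = 676.743 m² sabins.
V = 23.2·14.9·7.9 = 2730.872 m³.
T = 0.161 V/A = 0.161·2730.872/676.743 = 0.65 s.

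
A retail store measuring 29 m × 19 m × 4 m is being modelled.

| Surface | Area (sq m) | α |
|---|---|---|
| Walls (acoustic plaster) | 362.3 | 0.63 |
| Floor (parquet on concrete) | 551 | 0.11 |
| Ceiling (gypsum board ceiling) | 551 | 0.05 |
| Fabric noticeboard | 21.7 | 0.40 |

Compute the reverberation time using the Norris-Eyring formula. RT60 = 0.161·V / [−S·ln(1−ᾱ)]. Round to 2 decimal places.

0.97 s

S = Σ Sᵢ = 1486.0 sq m.
Σ(Sᵢαᵢ) = 362.3×0.63 + 551×0.11 + 551×0.05 + 21.7×0.40 = 325.089.
ᾱ = 325.089 / 1486.0 = 0.2188.
−S·ln(1−ᾱ) = −1486.0 × ln(1 − 0.2188) = 366.929.
V = 29 × 19 × 4 = 2204 m³.
T = 0.161·V/[−S·ln(1−ᾱ)] = 0.161·2204/366.929 = 0.97 s.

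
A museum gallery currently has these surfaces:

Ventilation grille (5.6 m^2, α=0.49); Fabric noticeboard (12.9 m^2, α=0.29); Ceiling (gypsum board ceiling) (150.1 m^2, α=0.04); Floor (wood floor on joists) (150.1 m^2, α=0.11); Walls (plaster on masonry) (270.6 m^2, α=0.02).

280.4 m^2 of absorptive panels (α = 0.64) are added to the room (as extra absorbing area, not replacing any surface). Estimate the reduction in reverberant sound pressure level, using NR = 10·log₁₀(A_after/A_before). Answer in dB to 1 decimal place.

7.9 dB

A_before = Σ Sᵢαᵢ = 5.6·0.49 + 12.9·0.29 + 150.1·0.04 + 150.1·0.11 + 270.6·0.02 = 34.412 sabins.
Added absorption = 280.4 × 0.64 = 179.456 sabins.
New total A_after = 213.868 sabins.
Reduction = 10 log₁₀(A_after/A_before) = 10 log₁₀(6.2149) = 7.9 dB.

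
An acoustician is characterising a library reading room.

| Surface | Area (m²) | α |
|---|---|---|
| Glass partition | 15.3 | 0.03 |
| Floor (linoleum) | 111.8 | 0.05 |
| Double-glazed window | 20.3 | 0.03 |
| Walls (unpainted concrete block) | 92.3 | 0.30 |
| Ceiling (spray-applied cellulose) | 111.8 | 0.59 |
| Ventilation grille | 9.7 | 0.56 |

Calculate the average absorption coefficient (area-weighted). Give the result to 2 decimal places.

Total surface area S = 361.2 m².
A = 15.3*0.03 + 111.8*0.05 + 20.3*0.03 + 92.3*0.30 + 111.8*0.59 + 9.7*0.56 = 105.742 sabins.
ᾱ = A/S = 0.29.

0.29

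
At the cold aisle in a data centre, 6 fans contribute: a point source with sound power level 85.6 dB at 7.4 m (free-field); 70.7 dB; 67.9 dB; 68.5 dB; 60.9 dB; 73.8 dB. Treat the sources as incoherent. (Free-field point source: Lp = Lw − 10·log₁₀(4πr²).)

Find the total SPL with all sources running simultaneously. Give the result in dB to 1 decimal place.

77.1 dB

Source at 7.4 m: Lp = 85.6 − 10·log₁₀(4π·7.4²) = 85.6 − 10·log₁₀(688.134) = 57.2 dB.
Σ 10^(Lᵢ/10) = 5.074e+07.
Back to dB: 10·log₁₀ Σ = 77.1 dB.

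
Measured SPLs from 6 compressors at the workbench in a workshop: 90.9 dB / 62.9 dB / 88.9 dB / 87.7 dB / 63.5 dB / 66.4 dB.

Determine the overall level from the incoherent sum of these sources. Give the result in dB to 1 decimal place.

Converting to relative power and adding: 10^(90.9/10) + 10^(62.9/10) + 10^(88.9/10) + 10^(87.7/10) + 10^(63.5/10) + 10^(66.4/10) = 2.604e+09.
Back to dB: 10·log₁₀ Σ = 94.2 dB.

94.2 dB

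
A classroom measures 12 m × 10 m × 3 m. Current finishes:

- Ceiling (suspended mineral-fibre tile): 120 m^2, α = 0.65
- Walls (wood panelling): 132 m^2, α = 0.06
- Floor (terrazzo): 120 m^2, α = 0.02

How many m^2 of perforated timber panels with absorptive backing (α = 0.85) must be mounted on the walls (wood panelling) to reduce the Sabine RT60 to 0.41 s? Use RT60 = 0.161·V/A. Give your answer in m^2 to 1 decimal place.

67.1

A₁ = Σ Sᵢαᵢ = 120*0.65 + 132*0.06 + 120*0.02 = 88.320 sabins.
V = 360 m³. Target absorption A₂ = 0.161 × 360 / 0.41 = 141.366 sabins.
Absorption to add: 141.366 − 88.320 = 53.046 sabins.
Net gain per m^2: Δα = 0.85 − 0.06 = 0.79.
Panel area = 53.046 / 0.79 = 67.1 m^2.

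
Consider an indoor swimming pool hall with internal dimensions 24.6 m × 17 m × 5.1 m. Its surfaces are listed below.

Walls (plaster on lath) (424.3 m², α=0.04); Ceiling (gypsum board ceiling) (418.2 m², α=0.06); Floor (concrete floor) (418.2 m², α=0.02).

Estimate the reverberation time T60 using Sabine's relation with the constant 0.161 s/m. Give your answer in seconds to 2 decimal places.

A = Σ Sᵢαᵢ = 424.3*0.04 + 418.2*0.06 + 418.2*0.02 = 50.428 sabins.
Room volume: 2132.82 m³.
Sabine: RT60 = 0.161 × 2132.82 / 50.428 = 6.81 s.

6.81 s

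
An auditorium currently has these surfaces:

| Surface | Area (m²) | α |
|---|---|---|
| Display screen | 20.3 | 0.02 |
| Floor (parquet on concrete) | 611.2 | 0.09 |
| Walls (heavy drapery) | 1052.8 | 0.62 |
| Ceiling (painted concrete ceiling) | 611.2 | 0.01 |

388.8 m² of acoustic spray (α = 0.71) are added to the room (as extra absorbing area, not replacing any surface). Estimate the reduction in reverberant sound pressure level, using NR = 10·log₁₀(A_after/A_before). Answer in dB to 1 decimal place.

1.4 dB

Equivalent absorption area: A_before = 20.3×0.02 + 611.2×0.09 + 1052.8×0.62 + 611.2×0.01 = 714.262 m².
Added absorption = 388.8 × 0.71 = 276.048 sabins.
A_after = 714.262 + 276.048 = 990.310 sabins.
NR = 10·log₁₀(990.310/714.262) = 1.4 dB.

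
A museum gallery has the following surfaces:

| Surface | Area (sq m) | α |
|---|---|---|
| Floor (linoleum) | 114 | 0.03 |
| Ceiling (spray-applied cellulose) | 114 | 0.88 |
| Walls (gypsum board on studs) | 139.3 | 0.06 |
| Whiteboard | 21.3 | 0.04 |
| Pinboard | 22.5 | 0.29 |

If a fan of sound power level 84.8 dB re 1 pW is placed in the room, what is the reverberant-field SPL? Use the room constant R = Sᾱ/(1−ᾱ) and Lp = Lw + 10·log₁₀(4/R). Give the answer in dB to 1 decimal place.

Σ(Sᵢαᵢ) = 114·0.03 + 114·0.88 + 139.3·0.06 + 21.3·0.04 + 22.5·0.29 = 119.475; total area S = 411.1 sq m.
ᾱ = 0.2906, so room constant R = A/(1−ᾱ) = 168.417 sq m.
Lp = 84.8 + 10·log₁₀(4/168.417) = 84.8 + (-16.24) = 68.6 dB.

68.6 dB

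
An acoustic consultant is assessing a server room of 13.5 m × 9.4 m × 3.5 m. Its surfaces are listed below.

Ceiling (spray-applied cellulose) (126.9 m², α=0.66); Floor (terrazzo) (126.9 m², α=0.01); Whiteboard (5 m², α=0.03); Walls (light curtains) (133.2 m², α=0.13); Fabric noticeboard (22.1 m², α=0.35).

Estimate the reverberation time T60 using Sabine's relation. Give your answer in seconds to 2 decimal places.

Equivalent absorption area: A = 126.9×0.66 + 126.9×0.01 + 5×0.03 + 133.2×0.13 + 22.1×0.35 = 110.224 m².
Room volume: 444.15 m³.
RT60 = 0.161 · V / A = 0.161 × 444.15 / 110.224 = 0.65 s.

0.65 s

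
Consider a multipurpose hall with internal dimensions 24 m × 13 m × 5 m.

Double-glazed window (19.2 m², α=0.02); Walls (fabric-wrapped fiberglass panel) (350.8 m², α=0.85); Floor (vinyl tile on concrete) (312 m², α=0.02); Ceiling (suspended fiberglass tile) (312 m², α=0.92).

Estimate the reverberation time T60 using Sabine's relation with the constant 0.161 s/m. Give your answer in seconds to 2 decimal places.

0.42 s

Summing Sᵢαᵢ: 0.384 + 298.180 + 6.240 + 287.040 → A = 591.844 sabins.
Room volume: 1560 m³.
RT60 = 0.161 · V / A = 0.161 × 1560 / 591.844 = 0.42 s.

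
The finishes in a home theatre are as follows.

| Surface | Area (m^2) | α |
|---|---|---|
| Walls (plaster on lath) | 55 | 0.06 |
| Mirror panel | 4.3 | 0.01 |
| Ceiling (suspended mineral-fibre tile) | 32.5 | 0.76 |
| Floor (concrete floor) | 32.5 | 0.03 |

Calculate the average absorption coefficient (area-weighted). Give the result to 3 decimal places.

0.233

S = Σ Sᵢ = 55 + 4.3 + 32.5 + 32.5 = 124.3 m^2.
Σ(Sᵢαᵢ) = 55×0.06 + 4.3×0.01 + 32.5×0.76 + 32.5×0.03 = 29.018.
ᾱ = A/S = 0.233.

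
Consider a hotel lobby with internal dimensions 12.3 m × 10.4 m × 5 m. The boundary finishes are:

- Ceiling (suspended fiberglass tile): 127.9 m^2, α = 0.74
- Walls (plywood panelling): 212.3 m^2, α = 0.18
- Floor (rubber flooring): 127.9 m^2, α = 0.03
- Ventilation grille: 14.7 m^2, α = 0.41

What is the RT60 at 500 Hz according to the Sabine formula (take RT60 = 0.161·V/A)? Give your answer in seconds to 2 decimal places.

0.72 sec

A = Σ Sᵢαᵢ = 127.9·0.74 + 212.3·0.18 + 127.9·0.03 + 14.7·0.41 = 142.724 sabins.
Volume V = 12.3 × 10.4 × 5 = 639.6 m³.
Sabine: RT60 = 0.161 × 639.6 / 142.724 = 0.72 s.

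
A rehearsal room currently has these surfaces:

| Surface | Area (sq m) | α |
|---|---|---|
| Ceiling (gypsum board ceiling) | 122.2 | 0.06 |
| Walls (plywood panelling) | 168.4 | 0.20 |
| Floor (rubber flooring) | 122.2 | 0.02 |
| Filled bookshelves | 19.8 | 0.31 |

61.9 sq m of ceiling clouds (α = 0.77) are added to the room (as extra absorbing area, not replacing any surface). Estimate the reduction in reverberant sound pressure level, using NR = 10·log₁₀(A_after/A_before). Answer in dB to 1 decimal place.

2.9 dB

Summing Sᵢαᵢ: 7.332 + 33.680 + 2.444 + 6.138 → A_before = 49.594 sabins.
Treatment contributes 61.9·0.77 = 47.663 sabins.
New total A_after = 97.257 sabins.
NR = 10·log₁₀(97.257/49.594) = 2.9 dB.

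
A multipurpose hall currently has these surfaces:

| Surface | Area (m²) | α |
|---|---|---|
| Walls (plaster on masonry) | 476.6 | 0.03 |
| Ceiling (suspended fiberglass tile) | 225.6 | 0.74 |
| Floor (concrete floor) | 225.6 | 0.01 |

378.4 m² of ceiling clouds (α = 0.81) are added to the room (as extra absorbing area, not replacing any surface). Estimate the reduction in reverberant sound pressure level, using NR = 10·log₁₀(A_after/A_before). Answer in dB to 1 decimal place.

4.3 dB

Total absorption A_before = 476.6*0.03 + 225.6*0.74 + 225.6*0.01
  = 14.298 + 166.944 + 2.256 = 183.498 m² sabins.
Added absorption = 378.4 × 0.81 = 306.504 sabins.
New total A_after = 490.002 sabins.
Reduction = 10 log₁₀(A_after/A_before) = 10 log₁₀(2.6703) = 4.3 dB.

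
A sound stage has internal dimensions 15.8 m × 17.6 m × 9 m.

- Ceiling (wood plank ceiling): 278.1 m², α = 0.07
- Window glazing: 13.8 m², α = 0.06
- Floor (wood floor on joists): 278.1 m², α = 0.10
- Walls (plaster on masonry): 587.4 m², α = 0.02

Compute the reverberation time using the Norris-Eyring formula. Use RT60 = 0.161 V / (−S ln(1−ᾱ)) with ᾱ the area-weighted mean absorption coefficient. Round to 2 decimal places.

6.56 s

Total surface area S = 278.1 + 13.8 + 278.1 + 587.4 = 1157.4 m².
Σ(Sᵢαᵢ) = 278.1·0.07 + 13.8·0.06 + 278.1·0.10 + 587.4·0.02 = 59.853.
ᾱ = 59.853 / 1157.4 = 0.0517.
Eyring denominator: −S ln(1−ᾱ) = 61.440.
V = 15.8 × 17.6 × 9 = 2502.72 m³.
RT60 = 0.161 × 2502.72 / 61.440 = 6.56 s.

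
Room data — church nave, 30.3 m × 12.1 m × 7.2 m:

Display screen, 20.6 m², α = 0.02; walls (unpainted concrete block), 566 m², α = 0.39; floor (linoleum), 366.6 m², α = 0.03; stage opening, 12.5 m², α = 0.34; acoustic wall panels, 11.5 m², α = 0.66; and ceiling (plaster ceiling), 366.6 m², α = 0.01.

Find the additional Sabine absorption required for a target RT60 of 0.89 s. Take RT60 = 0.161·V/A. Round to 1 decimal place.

A₁ = Σ Sᵢαᵢ = 20.6×0.02 + 566×0.39 + 366.6×0.03 + 12.5×0.34 + 11.5×0.66 + 366.6×0.01 = 247.656 sabins.
Target A₂ = 0.161·2639.736/0.89 = 477.525 sabins (V = 2639.736 m³).
ΔA = A₂ − A₁ = 477.525 − 247.656 = 229.9 sabins.

229.9 sabins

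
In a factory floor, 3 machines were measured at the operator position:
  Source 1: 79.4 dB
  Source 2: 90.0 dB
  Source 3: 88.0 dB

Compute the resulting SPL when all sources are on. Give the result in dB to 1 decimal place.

Σ 10^(Lᵢ/10) = 1.718e+09.
Combined level = 10 log₁₀(1.718e+09) = 92.4 dB.

92.4 dB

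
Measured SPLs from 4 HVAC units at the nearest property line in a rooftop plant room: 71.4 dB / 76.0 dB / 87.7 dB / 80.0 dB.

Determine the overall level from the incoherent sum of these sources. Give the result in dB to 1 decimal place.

88.7 dB

Σ 10^(Lᵢ/10) = 7.425e+08.
L_total = 10·log₁₀(7.425e+08) = 88.7 dB.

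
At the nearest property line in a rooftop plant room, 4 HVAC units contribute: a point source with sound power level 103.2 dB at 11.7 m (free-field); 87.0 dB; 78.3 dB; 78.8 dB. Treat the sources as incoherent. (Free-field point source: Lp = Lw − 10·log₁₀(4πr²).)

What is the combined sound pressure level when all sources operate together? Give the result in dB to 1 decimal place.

Source at 11.7 m: Lp = 103.2 − 10·log₁₀(4π·11.7²) = 103.2 − 10·log₁₀(1720.210) = 70.8 dB.
Sum in the linear (power) domain: Σ 10^(Lᵢ/10) = 10^(70.8/10) + 10^(87.0/10) + 10^(78.3/10) + 10^(78.8/10) = 6.567e+08.
Back to dB: 10·log₁₀ Σ = 88.2 dB.

88.2 dB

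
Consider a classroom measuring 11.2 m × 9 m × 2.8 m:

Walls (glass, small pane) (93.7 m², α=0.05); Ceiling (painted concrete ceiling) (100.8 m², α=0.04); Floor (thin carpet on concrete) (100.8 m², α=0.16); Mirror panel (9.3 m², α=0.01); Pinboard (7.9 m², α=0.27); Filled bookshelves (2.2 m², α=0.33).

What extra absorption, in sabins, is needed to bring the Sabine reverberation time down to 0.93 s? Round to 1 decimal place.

Total absorption A₁ = 93.7·0.05 + 100.8·0.04 + 100.8·0.16 + 9.3·0.01 + 7.9·0.27 + 2.2·0.33
  = 4.685 + 4.032 + 16.128 + 0.093 + 2.133 + 0.726 = 27.797 m² sabins.
For T = 0.93 s, need A₂ = 0.161·V/T = 0.161·282.24/0.93 = 48.861 sabins.
ΔA = A₂ − A₁ = 48.861 − 27.797 = 21.1 sabins.

21.1 sabins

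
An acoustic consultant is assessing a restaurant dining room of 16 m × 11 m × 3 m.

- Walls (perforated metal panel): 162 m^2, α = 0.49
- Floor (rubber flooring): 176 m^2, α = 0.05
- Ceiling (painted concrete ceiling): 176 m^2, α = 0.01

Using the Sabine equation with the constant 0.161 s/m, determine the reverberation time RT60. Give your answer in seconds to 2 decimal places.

Equivalent absorption area: A = 162×0.49 + 176×0.05 + 176×0.01 = 89.940 m^2.
Volume V = 16 × 11 × 3 = 528 m³.
Sabine: RT60 = 0.161 × 528 / 89.940 = 0.95 s.

0.95 s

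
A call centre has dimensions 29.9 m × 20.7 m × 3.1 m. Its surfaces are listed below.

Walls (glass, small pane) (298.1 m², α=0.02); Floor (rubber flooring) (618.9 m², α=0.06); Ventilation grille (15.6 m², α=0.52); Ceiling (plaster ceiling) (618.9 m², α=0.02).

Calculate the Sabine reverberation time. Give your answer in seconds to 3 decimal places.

Summing Sᵢαᵢ: 5.962 + 37.134 + 8.112 + 12.378 → A = 63.586 sabins.
Volume V = 29.9 × 20.7 × 3.1 = 1918.683 m³.
T = 0.161 V/A = 0.161·1918.683/63.586 = 4.858 s.

4.858 s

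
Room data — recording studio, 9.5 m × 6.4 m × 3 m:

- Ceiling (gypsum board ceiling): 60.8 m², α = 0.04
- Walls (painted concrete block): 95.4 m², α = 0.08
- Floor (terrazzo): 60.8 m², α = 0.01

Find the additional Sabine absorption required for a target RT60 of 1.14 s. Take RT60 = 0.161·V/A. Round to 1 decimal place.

15.1 sabins

Equivalent absorption area: A₁ = 60.8·0.04 + 95.4·0.08 + 60.8·0.01 = 10.672 m².
For T = 1.14 s, need A₂ = 0.161·V/T = 0.161·182.4/1.14 = 25.760 sabins.
ΔA = A₂ − A₁ = 25.760 − 10.672 = 15.1 sabins.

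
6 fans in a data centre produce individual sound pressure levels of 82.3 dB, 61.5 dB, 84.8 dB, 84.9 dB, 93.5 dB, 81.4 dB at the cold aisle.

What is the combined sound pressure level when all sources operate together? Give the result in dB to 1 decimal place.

Sum in the linear (power) domain: Σ 10^(Lᵢ/10) = 10^(82.3/10) + 10^(61.5/10) + 10^(84.8/10) + 10^(84.9/10) + 10^(93.5/10) + 10^(81.4/10) = 3.159e+09.
Back to dB: 10·log₁₀ Σ = 95.0 dB.

95.0 dB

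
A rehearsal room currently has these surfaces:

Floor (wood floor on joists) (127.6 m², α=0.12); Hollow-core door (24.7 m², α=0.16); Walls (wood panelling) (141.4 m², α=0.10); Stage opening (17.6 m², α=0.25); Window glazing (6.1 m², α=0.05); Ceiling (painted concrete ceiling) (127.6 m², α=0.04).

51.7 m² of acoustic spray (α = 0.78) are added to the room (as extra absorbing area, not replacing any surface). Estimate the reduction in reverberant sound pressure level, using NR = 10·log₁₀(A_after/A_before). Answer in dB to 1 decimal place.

2.9 dB

A_before = Σ Sᵢαᵢ = 127.6×0.12 + 24.7×0.16 + 141.4×0.10 + 17.6×0.25 + 6.1×0.05 + 127.6×0.04 = 43.213 sabins.
Treatment contributes 51.7·0.78 = 40.326 sabins.
A_after = 43.213 + 40.326 = 83.539 sabins.
NR = 10·log₁₀(83.539/43.213) = 2.9 dB.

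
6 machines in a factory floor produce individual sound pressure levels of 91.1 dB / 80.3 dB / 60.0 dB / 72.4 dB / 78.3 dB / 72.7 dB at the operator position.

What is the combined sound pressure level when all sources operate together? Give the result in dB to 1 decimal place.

91.8 dB

Σ 10^(Lᵢ/10) = 1.5e+09.
L_total = 10·log₁₀(1.5e+09) = 91.8 dB.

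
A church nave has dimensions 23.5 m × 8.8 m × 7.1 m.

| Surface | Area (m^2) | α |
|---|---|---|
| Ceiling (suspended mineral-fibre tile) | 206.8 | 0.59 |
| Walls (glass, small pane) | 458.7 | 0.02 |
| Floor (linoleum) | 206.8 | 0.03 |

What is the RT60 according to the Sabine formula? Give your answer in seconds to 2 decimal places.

Summing Sᵢαᵢ: 122.012 + 9.174 + 6.204 → A = 137.390 sabins.
Volume V = 23.5 × 8.8 × 7.1 = 1468.28 m³.
T = 0.161 V/A = 0.161·1468.28/137.390 = 1.72 s.

1.72 seconds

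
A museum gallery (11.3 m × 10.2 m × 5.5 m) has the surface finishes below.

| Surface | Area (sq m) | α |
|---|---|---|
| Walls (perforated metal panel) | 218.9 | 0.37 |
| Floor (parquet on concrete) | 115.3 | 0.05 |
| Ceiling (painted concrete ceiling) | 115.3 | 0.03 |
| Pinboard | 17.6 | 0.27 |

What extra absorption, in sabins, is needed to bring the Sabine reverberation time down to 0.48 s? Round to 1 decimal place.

A₁ = Σ Sᵢαᵢ = 218.9×0.37 + 115.3×0.05 + 115.3×0.03 + 17.6×0.27 = 94.969 sabins.
Target A₂ = 0.161·633.93/0.48 = 212.631 sabins (V = 633.93 m³).
Additional absorption ΔA = 212.631 − 94.969 = 117.7 sabins.

117.7 sabins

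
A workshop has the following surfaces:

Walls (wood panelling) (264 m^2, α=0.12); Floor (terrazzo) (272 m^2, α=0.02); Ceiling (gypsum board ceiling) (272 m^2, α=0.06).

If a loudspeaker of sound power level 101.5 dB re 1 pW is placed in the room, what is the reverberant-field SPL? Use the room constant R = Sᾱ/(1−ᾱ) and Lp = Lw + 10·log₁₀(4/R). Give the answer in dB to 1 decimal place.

A = 53.440 sabins; S = 808.0 m^2.
ᾱ = 0.0661, so room constant R = A/(1−ᾱ) = 57.222 m^2.
Lp = 101.5 + 10·log₁₀(4/57.222) = 101.5 + (-11.56) = 89.9 dB.

89.9 dB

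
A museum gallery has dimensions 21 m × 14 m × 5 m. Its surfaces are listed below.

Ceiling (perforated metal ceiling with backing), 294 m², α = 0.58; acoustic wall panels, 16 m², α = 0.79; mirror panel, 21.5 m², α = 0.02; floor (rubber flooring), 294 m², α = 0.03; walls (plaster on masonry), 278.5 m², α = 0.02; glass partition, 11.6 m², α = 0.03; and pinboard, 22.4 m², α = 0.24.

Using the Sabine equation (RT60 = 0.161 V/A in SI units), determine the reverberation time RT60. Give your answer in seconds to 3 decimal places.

Total absorption A = 294·0.58 + 16·0.79 + 21.5·0.02 + 294·0.03 + 278.5·0.02 + 11.6·0.03 + 22.4·0.24
  = 170.520 + 12.640 + 0.430 + 8.820 + 5.570 + 0.348 + 5.376 = 203.704 m² sabins.
Room volume: 1470 m³.
T = 0.161 V/A = 0.161·1470/203.704 = 1.162 s.

1.162 s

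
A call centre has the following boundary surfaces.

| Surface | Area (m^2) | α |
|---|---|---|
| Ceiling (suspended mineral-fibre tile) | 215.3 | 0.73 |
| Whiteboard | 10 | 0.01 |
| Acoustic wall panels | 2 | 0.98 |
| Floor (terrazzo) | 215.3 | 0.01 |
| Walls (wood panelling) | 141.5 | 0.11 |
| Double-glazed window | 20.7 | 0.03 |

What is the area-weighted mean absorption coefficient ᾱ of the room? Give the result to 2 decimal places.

S = Σ Sᵢ = 215.3 + 10 + 2 + 215.3 + 141.5 + 20.7 = 604.8 m^2.
A = 215.3*0.73 + 10*0.01 + 2*0.98 + 215.3*0.01 + 141.5*0.11 + 20.7*0.03 = 177.568 sabins.
ᾱ = 177.568 / 604.8 = 0.29.

0.29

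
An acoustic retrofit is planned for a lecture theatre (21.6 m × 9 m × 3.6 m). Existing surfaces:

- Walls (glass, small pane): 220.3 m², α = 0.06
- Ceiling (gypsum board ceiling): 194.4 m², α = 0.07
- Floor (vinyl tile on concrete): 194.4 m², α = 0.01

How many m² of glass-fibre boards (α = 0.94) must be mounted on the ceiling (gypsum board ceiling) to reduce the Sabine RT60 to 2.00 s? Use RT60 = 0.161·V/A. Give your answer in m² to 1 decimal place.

31.7

Total absorption A₁ = 220.3·0.06 + 194.4·0.07 + 194.4·0.01
  = 13.218 + 13.608 + 1.944 = 28.770 m² sabins.
V = 699.84 m³. Target absorption A₂ = 0.161 × 699.84 / 2.00 = 56.337 sabins.
ΔA needed = 56.337 − 28.770 = 27.567 sabins.
Net gain per m²: Δα = 0.94 − 0.07 = 0.87.
Panel area = 27.567 / 0.87 = 31.7 m².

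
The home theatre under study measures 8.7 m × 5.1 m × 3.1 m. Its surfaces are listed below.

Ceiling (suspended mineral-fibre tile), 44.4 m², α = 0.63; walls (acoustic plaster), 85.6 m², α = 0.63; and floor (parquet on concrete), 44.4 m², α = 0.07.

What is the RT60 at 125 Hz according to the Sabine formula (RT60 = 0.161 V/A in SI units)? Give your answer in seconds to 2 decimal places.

0.26 seconds

Total absorption A = 44.4·0.63 + 85.6·0.63 + 44.4·0.07
  = 27.972 + 53.928 + 3.108 = 85.008 m² sabins.
Room volume: 137.547 m³.
RT60 = 0.161 · V / A = 0.161 × 137.547 / 85.008 = 0.26 s.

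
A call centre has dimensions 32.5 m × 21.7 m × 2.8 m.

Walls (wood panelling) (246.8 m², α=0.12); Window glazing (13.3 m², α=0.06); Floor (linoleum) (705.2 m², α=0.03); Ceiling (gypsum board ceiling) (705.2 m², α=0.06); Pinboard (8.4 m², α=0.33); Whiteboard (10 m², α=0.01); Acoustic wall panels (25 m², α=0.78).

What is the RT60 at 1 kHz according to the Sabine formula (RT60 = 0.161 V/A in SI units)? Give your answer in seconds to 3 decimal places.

2.735 s

Summing Sᵢαᵢ: 29.616 + 0.798 + 21.156 + 42.312 + 2.772 + 0.100 + 19.500 → A = 116.254 sabins.
Volume V = 32.5 × 21.7 × 2.8 = 1974.7 m³.
RT60 = 0.161 · V / A = 0.161 × 1974.7 / 116.254 = 2.735 s.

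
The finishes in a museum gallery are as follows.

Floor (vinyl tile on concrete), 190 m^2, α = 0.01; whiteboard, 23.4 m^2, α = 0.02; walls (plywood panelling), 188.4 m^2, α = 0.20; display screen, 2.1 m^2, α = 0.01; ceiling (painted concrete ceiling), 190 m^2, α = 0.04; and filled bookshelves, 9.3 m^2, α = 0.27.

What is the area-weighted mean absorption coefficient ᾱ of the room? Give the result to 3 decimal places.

0.083

S = Σ Sᵢ = 190 + 23.4 + 188.4 + 2.1 + 190 + 9.3 = 603.2 m^2.
A = 190*0.01 + 23.4*0.02 + 188.4*0.20 + 2.1*0.01 + 190*0.04 + 9.3*0.27 = 50.180 sabins.
ᾱ = 50.180 / 603.2 = 0.083.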